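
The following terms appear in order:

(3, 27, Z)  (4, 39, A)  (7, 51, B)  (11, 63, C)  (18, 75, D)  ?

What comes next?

(29, 87, E)

First entry goes 3, 4, 7, 11, 18 → 29 (each term is the sum of the two before it).
Second entry — +12 each step: 27, 39, 51, 63, 75 → 87.
For the letter, letters move forward 1 place in the alphabet, wrapping Z→A: Z, A, B, C, D → E.
Combining the parts gives (29, 87, E).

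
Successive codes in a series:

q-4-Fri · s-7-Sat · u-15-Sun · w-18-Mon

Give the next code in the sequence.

y-26-Tue

Letter: q, s, u, w → y (letters move forward 2 places in the alphabet).
For the second component, alternating steps +3, +8, +3, +8, …: 4, 7, 15, 18 → 26.
Day goes Fri, Sat, Sun, Mon → Tue (runs through the weekdays Mon→Sun).
So the next code is y-26-Tue.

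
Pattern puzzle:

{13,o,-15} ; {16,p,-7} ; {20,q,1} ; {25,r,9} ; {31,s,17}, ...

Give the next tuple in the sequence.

First slot: 13, 16, 20, 25, 31 → 38 (differences are 3, 4, 5, … (increasing by 1 each time)).
Letter: o, p, q, r, s → t (letters move forward 1 place in the alphabet).
Third slot: -15, -7, 1, 9, 17 → 25 (+8 each step).
Putting it together: {38,t,25}.

{38,t,25}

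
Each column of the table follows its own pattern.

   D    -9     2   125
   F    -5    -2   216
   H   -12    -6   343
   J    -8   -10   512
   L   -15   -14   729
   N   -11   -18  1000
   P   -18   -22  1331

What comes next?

Letter: D, F, H, J, L, N, P → R (letters move forward 2 places in the alphabet).
Second component — alternating steps +4, −7, +4, −7, …: -9, -5, -12, -8, -15, -11, -18 → -14.
Third component: −4 each step; 2, -2, -6, -10, -14, -18, -22 → -26.
Fourth component — perfect cubes: 5³, 6³, 7³, …: 125, 216, 343, 512, 729, 1000, 1331 → 1728.
Putting it together: R  -14  -26  1728.

R  -14  -26  1728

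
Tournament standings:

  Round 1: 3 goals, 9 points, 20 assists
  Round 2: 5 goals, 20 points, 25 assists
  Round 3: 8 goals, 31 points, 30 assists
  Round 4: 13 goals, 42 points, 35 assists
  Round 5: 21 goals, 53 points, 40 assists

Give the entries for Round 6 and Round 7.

34 goals, 64 points, 45 assists; 55 goals, 75 points, 50 assists

Goals — each term is the sum of the two before it: 3, 5, 8, 13, 21 → 34 → 55.
For the points, +11 each step: 9, 20, 31, 42, 53 → 64 → 75.
For the assists, +5 each step: 20, 25, 30, 35, 40 → 45 → 50.
So the next two rows are 34 goals, 64 points, 45 assists and 55 goals, 75 points, 50 assists.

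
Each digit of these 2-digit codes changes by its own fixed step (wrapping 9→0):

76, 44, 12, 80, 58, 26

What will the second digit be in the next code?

For the second digit, −2 each step, mod 10: 6, 4, 2, 0, 8, 6 → 4.

4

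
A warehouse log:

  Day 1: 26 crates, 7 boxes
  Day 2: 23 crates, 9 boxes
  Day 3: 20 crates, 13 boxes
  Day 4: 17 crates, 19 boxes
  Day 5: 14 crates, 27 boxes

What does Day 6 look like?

Crates — −3 each step: 26, 23, 20, 17, 14 → 11.
Boxes: differences are 2, 4, 6, … (increasing by 2 each time), so 7, 9, 13, 19, 27 → 37.
Putting it together: 11 crates, 37 boxes.

11 crates, 37 boxes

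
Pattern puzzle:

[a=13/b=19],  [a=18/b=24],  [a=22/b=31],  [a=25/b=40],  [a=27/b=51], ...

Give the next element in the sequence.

A: differences are 5, 4, 3, … (decreasing by 1 each time), so 13, 18, 22, 25, 27 → 28.
B: 19, 24, 31, 40, 51 → 64 (differences are 5, 7, 9, … (increasing by 2 each time)).
Combining the parts gives [a=28/b=64].

[a=28/b=64]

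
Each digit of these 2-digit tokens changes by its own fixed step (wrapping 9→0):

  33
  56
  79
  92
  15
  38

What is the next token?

51

First digit: +2 each step, mod 10, so 3, 5, 7, 9, 1, 3 → 5.
Second digit: 3, 6, 9, 2, 5, 8 → 1 (+3 each step, mod 10).
Putting it together: 51.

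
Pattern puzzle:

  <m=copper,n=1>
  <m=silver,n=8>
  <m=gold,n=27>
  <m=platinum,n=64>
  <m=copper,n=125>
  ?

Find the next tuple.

<m=silver,n=216>

For the m, repeats copper → silver → gold → platinum: copper, silver, gold, platinum, copper → silver.
For the n, perfect cubes: 1³, 2³, 3³, …: 1, 8, 27, 64, 125 → 216.
Putting it together: <m=silver,n=216>.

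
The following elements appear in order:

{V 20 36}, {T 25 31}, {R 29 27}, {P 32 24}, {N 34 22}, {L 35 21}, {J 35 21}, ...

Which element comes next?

Letter goes V, T, R, P, N, L, J → H (letters move back 2 places in the alphabet).
Second entry: differences are 5, 4, 3, … (decreasing by 1 each time); 20, 25, 29, 32, 34, 35, 35 → 34.
Third entry: together with the second entry always sums to 56, so 36, 31, 27, 24, 22, 21, 21 → 22.
Putting it together: {H 34 22}.

{H 34 22}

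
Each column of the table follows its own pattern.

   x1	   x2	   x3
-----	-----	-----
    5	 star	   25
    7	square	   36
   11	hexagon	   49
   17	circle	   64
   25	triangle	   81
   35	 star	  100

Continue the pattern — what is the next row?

47  square  121

For the column x1, differences are 2, 4, 6, … (increasing by 2 each time): 5, 7, 11, 17, 25, 35 → 47.
Column x2: repeats star → square → hexagon → circle → triangle, so star, square, hexagon, circle, triangle, star → square.
Column x3 — perfect squares: 5², 6², 7², …: 25, 36, 49, 64, 81, 100 → 121.
So the next row is 47  square  121.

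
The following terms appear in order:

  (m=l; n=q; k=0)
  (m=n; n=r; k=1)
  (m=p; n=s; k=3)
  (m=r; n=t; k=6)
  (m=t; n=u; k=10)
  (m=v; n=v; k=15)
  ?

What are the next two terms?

(m=x; n=w; k=21), (m=z; n=x; k=28)

M — letters move forward 2 places in the alphabet: l, n, p, r, t, v → x → z.
N — letters move forward 1 place in the alphabet: q, r, s, t, u, v → w → x.
For the k, differences are 1, 2, 3, … (increasing by 1 each time): 0, 1, 3, 6, 10, 15 → 21 → 28.
So the next two terms are (m=x; n=w; k=21) and (m=z; n=x; k=28).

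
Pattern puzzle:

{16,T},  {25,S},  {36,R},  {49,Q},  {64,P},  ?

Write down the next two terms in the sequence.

{81,O}, {100,N}

First part: perfect squares: 4², 5², 6², …; 16, 25, 36, 49, 64 → 81 → 100.
Letter: letters move back 1 place in the alphabet, so T, S, R, Q, P → O → N.
So the next two terms are {81,O} and {100,N}.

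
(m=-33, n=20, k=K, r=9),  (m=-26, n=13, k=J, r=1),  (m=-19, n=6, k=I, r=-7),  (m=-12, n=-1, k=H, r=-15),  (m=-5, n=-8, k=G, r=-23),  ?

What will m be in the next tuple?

M goes -33, -26, -19, -12, -5 → 2 (+7 each step).

2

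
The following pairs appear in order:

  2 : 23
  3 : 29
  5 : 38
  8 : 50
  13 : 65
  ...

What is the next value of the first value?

For the first value, each term is the sum of the two before it: 2, 3, 5, 8, 13 → 21.

21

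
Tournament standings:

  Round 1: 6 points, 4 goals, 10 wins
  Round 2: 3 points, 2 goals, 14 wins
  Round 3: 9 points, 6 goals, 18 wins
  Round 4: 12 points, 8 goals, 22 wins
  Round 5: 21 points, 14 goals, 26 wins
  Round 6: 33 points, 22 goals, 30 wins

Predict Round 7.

For the points, each term is the sum of the two before it: 6, 3, 9, 12, 21, 33 → 54.
Goals goes 4, 2, 6, 8, 14, 22 → 36 (each term is the sum of the two before it).
Wins: +4 each step; 10, 14, 18, 22, 26, 30 → 34.
Combining the parts gives 54 points, 36 goals, 34 wins.

54 points, 36 goals, 34 wins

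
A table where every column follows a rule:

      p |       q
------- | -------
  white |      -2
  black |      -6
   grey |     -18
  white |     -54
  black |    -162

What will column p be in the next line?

grey

Column p: repeats white → black → grey; white, black, grey, white, black → grey.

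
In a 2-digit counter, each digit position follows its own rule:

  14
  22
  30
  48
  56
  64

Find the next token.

First digit: 1, 2, 3, 4, 5, 6 → 7 (+1 each step, mod 10).
Second digit: −2 each step, mod 10, so 4, 2, 0, 8, 6, 4 → 2.
Putting it together: 72.

72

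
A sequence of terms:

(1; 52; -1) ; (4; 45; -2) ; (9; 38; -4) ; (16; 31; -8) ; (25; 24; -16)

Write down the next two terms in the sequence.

First part: 1, 4, 9, 16, 25 → 36 → 49 (perfect squares: 1², 2², 3², …).
Second part: −7 each step, so 52, 45, 38, 31, 24 → 17 → 10.
Third part goes -1, -2, -4, -8, -16 → -32 → -64 (×2 each step).
Putting the parts together: (36; 17; -32) and then (49; 10; -64).

(36; 17; -32), (49; 10; -64)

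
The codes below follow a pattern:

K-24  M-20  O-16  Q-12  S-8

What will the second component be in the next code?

Second component goes 24, 20, 16, 12, 8 → 4 (−4 each step).

4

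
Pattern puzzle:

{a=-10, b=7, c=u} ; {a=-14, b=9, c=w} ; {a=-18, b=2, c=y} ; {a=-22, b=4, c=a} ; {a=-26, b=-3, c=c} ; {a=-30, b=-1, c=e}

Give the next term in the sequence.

{a=-34, b=-8, c=g}

A — −4 each step: -10, -14, -18, -22, -26, -30 → -34.
B: alternating steps +2, −7, +2, −7, …, so 7, 9, 2, 4, -3, -1 → -8.
C: u, w, y, a, c, e → g (letters move forward 2 places in the alphabet, wrapping Z→A).
Combining the parts gives {a=-34, b=-8, c=g}.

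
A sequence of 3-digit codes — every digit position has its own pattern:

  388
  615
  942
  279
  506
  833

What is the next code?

First digit: +3 each step, mod 10; 3, 6, 9, 2, 5, 8 → 1.
Second digit: +3 each step, mod 10, so 8, 1, 4, 7, 0, 3 → 6.
Third digit goes 8, 5, 2, 9, 6, 3 → 0 (−3 each step, mod 10).
So the next code is 160.

160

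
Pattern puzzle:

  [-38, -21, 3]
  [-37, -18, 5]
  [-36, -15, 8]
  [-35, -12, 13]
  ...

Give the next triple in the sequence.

First part: +1 each step; -38, -37, -36, -35 → -34.
For the second part, +3 each step: -21, -18, -15, -12 → -9.
Third part goes 3, 5, 8, 13 → 21 (each term is the sum of the two before it).
Combining the parts gives [-34, -9, 21].

[-34, -9, 21]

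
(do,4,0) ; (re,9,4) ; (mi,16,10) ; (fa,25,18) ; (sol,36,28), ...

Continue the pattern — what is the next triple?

(la,49,40)

Note: runs through the solfège scale do→ti, so do, re, mi, fa, sol → la.
For the second value, perfect squares: 2², 3², 4², …: 4, 9, 16, 25, 36 → 49.
Third value: differences are 4, 6, 8, … (increasing by 2 each time); 0, 4, 10, 18, 28 → 40.
So the next triple is (la,49,40).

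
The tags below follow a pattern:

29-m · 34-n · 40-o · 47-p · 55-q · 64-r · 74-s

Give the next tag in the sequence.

First component goes 29, 34, 40, 47, 55, 64, 74 → 85 (differences are 5, 6, 7, … (increasing by 1 each time)).
For the letter, letters move forward 1 place in the alphabet: m, n, o, p, q, r, s → t.
So the next tag is 85-t.

85-t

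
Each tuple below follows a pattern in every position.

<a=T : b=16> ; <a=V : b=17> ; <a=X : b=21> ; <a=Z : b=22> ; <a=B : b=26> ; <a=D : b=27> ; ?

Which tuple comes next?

A — letters move forward 2 places in the alphabet, wrapping Z→A: T, V, X, Z, B, D → F.
B: alternating steps +1, +4, +1, +4, …; 16, 17, 21, 22, 26, 27 → 31.
Combining the parts gives <a=F : b=31>.

<a=F : b=31>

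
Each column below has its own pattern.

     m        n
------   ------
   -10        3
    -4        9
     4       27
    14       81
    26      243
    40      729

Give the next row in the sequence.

56  2187

Column m goes -10, -4, 4, 14, 26, 40 → 56 (differences are 6, 8, 10, … (increasing by 2 each time)).
Column n: ×3 each step; 3, 9, 27, 81, 243, 729 → 2187.
Combining the parts gives 56  2187.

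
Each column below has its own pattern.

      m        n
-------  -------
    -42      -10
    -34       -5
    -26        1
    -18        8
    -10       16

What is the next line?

-2  25

Column m: +8 each step, so -42, -34, -26, -18, -10 → -2.
For the column n, differences are 5, 6, 7, … (increasing by 1 each time): -10, -5, 1, 8, 16 → 25.
So the next line is -2  25.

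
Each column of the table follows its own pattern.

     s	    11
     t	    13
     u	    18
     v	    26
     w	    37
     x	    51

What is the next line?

y  68

Letter: letters move forward 1 place in the alphabet, so s, t, u, v, w, x → y.
Second component: differences are 2, 5, 8, … (increasing by 3 each time); 11, 13, 18, 26, 37, 51 → 68.
Combining the parts gives y  68.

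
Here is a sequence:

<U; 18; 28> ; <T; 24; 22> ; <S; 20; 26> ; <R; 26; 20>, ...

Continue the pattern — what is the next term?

For the letter, letters move back 1 place in the alphabet: U, T, S, R → Q.
Second coordinate: alternating steps +6, −4, +6, −4, …, so 18, 24, 20, 26 → 22.
Third coordinate: 28, 22, 26, 20 → 24 (together with the second coordinate always sums to 46).
Combining the parts gives <Q; 22; 24>.

<Q; 22; 24>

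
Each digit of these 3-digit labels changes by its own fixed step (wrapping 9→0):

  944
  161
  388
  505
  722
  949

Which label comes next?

For the first digit, +2 each step, mod 10: 9, 1, 3, 5, 7, 9 → 1.
Second digit — +2 each step, mod 10: 4, 6, 8, 0, 2, 4 → 6.
Third digit — −3 each step, mod 10: 4, 1, 8, 5, 2, 9 → 6.
So the next label is 166.

166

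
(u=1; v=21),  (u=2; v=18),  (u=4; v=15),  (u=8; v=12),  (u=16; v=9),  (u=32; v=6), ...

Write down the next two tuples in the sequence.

(u=64; v=3), (u=128; v=0)

U — ×2 each step: 1, 2, 4, 8, 16, 32 → 64 → 128.
V — −3 each step: 21, 18, 15, 12, 9, 6 → 3 → 0.
Putting the parts together: (u=64; v=3) and then (u=128; v=0).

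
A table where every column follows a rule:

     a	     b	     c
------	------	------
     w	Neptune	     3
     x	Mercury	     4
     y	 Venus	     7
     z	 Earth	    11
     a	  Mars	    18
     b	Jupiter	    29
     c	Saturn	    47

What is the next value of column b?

Uranus

Column b: runs through the planets Mercury→Neptune; Neptune, Mercury, Venus, Earth, Mars, Jupiter, Saturn → Uranus.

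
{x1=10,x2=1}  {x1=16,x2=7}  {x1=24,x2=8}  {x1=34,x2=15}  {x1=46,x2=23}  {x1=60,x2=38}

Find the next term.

{x1=76,x2=61}

X1 goes 10, 16, 24, 34, 46, 60 → 76 (differences are 6, 8, 10, … (increasing by 2 each time)).
X2 — each term is the sum of the two before it: 1, 7, 8, 15, 23, 38 → 61.
Putting it together: {x1=76,x2=61}.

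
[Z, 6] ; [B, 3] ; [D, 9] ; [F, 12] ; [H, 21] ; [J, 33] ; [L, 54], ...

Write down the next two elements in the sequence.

[N, 87], [P, 141]

Letter goes Z, B, D, F, H, J, L → N → P (letters move forward 2 places in the alphabet, wrapping Z→A).
Second part goes 6, 3, 9, 12, 21, 33, 54 → 87 → 141 (each term is the sum of the two before it).
So the next two elements are [N, 87] and [P, 141].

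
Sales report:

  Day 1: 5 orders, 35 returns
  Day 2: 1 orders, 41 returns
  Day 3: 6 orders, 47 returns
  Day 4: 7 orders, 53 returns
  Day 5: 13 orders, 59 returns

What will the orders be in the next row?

Orders: each term is the sum of the two before it; 5, 1, 6, 7, 13 → 20.
Returns — +6 each step: 35, 41, 47, 53, 59 → 65.

20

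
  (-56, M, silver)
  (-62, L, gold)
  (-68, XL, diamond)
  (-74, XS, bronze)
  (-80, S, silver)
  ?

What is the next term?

First value: -56, -62, -68, -74, -80 → -86 (−6 each step).
Size — runs through clothing sizes XS→XL: M, L, XL, XS, S → M.
For the rank, repeats silver → gold → diamond → bronze: silver, gold, diamond, bronze, silver → gold.
So the next term is (-86, M, gold).

(-86, M, gold)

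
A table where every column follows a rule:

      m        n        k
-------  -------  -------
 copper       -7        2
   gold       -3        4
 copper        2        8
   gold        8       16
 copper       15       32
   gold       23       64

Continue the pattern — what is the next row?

Column m: copper, gold, copper, gold, copper, gold → copper (alternates copper ↔ gold).
For the column n, differences are 4, 5, 6, … (increasing by 1 each time): -7, -3, 2, 8, 15, 23 → 32.
For the column k, ×2 each step: 2, 4, 8, 16, 32, 64 → 128.
Putting it together: copper  32  128.

copper  32  128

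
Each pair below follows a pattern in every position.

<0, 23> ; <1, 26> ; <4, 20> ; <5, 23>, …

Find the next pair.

<8, 17>

First slot: alternating steps +1, +3, +1, +3, …; 0, 1, 4, 5 → 8.
Second slot goes 23, 26, 20, 23 → 17 (alternating steps +3, −6, +3, −6, …).
Putting it together: <8, 17>.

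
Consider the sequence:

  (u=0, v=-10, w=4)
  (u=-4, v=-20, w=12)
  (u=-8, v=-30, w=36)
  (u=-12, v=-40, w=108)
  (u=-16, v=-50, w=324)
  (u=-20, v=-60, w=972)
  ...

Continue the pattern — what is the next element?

U: 0, -4, -8, -12, -16, -20 → -24 (−4 each step).
V — −10 each step: -10, -20, -30, -40, -50, -60 → -70.
W: 4, 12, 36, 108, 324, 972 → 2916 (×3 each step).
Combining the parts gives (u=-24, v=-70, w=2916).

(u=-24, v=-70, w=2916)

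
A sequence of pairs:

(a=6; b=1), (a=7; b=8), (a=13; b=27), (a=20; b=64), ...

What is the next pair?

(a=33; b=125)

A: each term is the sum of the two before it, so 6, 7, 13, 20 → 33.
B goes 1, 8, 27, 64 → 125 (perfect cubes: 1³, 2³, 3³, …).
Putting it together: (a=33; b=125).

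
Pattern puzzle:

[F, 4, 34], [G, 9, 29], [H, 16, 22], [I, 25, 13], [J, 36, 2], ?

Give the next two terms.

[K, 49, -11], [L, 64, -26]

Letter: letters move forward 1 place in the alphabet; F, G, H, I, J → K → L.
Second slot goes 4, 9, 16, 25, 36 → 49 → 64 (perfect squares: 2², 3², 4², …).
Third slot goes 34, 29, 22, 13, 2 → -11 → -26 (together with the second slot always sums to 38).
So the next two terms are [K, 49, -11] and [L, 64, -26].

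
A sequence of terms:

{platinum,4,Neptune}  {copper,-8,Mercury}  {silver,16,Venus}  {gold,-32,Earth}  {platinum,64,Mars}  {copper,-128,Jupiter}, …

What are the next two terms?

{silver,256,Saturn}, {gold,-512,Uranus}

Metal: platinum, copper, silver, gold, platinum, copper → silver → gold (repeats platinum → copper → silver → gold).
Second part — ×(-2) each step: 4, -8, 16, -32, 64, -128 → 256 → -512.
Planet: runs through the planets Mercury→Neptune; Neptune, Mercury, Venus, Earth, Mars, Jupiter → Saturn → Uranus.
Putting the parts together: {silver,256,Saturn} and then {gold,-512,Uranus}.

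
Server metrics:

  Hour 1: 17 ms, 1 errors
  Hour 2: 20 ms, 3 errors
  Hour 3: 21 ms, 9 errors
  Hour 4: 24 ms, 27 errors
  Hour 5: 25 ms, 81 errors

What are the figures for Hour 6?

28 ms, 243 errors

Ms: 17, 20, 21, 24, 25 → 28 (alternating steps +3, +1, +3, +1, …).
For the errors, ×3 each step: 1, 3, 9, 27, 81 → 243.
Putting it together: 28 ms, 243 errors.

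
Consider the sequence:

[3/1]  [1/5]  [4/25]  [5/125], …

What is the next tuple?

[9/625]

First component: each term is the sum of the two before it; 3, 1, 4, 5 → 9.
Second component: ×5 each step; 1, 5, 25, 125 → 625.
Combining the parts gives [9/625].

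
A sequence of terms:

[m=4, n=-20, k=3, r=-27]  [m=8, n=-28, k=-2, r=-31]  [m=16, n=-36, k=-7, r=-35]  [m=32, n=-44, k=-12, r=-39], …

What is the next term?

M goes 4, 8, 16, 32 → 64 (×2 each step).
N: -20, -28, -36, -44 → -52 (−8 each step).
K — −5 each step: 3, -2, -7, -12 → -17.
R — −4 each step: -27, -31, -35, -39 → -43.
Combining the parts gives [m=64, n=-52, k=-17, r=-43].

[m=64, n=-52, k=-17, r=-43]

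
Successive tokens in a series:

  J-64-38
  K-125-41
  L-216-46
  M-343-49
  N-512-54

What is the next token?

O-729-57

Letter: J, K, L, M, N → O (letters move forward 1 place in the alphabet).
Second component: perfect cubes: 4³, 5³, 6³, …, so 64, 125, 216, 343, 512 → 729.
For the third component, alternating steps +3, +5, +3, +5, …: 38, 41, 46, 49, 54 → 57.
Putting it together: O-729-57.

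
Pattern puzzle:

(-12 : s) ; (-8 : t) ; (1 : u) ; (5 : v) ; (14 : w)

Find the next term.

First value: alternating steps +4, +9, +4, +9, …, so -12, -8, 1, 5, 14 → 18.
For the letter, letters move forward 1 place in the alphabet: s, t, u, v, w → x.
Putting it together: (18 : x).

(18 : x)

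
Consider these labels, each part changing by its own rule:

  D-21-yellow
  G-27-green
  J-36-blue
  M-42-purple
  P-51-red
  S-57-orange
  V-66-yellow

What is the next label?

Y-72-green

Letter goes D, G, J, M, P, S, V → Y (letters move forward 3 places in the alphabet).
Second component — alternating steps +6, +9, +6, +9, …: 21, 27, 36, 42, 51, 57, 66 → 72.
Colour — repeats yellow → green → blue → purple → red → orange: yellow, green, blue, purple, red, orange, yellow → green.
Combining the parts gives Y-72-green.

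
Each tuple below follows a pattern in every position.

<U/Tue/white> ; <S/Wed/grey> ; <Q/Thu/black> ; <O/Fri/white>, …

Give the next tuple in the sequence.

Letter goes U, S, Q, O → M (letters move back 2 places in the alphabet).
Day: runs through the weekdays Mon→Sun, so Tue, Wed, Thu, Fri → Sat.
Shade: white, grey, black, white → grey (repeats white → grey → black).
So the next tuple is <M/Sat/grey>.

<M/Sat/grey>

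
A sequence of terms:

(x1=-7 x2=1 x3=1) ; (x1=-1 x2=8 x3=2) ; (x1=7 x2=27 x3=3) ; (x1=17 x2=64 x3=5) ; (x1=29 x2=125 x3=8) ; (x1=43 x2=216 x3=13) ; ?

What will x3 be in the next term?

X3: 1, 2, 3, 5, 8, 13 → 21 (each term is the sum of the two before it).

21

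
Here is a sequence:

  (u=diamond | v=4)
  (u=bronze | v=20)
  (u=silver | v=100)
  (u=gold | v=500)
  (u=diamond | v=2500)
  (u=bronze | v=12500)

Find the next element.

For the u, repeats diamond → bronze → silver → gold: diamond, bronze, silver, gold, diamond, bronze → silver.
V — ×5 each step: 4, 20, 100, 500, 2500, 12500 → 62500.
Combining the parts gives (u=silver | v=62500).

(u=silver | v=62500)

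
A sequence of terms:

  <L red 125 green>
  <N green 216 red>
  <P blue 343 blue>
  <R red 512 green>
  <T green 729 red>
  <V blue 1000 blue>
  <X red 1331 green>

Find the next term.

Letter goes L, N, P, R, T, V, X → Z (letters move forward 2 places in the alphabet).
First colour — repeats red → green → blue: red, green, blue, red, green, blue, red → green.
Third coordinate: 125, 216, 343, 512, 729, 1000, 1331 → 1728 (perfect cubes: 5³, 6³, 7³, …).
Second colour: repeats green → red → blue, so green, red, blue, green, red, blue, green → red.
Putting it together: <Z green 1728 red>.

<Z green 1728 red>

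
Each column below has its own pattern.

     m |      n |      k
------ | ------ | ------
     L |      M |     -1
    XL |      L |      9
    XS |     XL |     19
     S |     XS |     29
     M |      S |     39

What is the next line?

L  M  49

Column m: runs through clothing sizes XS→XL, so L, XL, XS, S, M → L.
Column n: runs through clothing sizes XS→XL, so M, L, XL, XS, S → M.
Column k: +10 each step; -1, 9, 19, 29, 39 → 49.
Putting it together: L  M  49.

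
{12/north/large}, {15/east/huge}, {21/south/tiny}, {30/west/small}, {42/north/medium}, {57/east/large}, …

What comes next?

{75/south/huge}

First coordinate — differences are 3, 6, 9, … (increasing by 3 each time): 12, 15, 21, 30, 42, 57 → 75.
Direction — repeats north → east → south → west: north, east, south, west, north, east → south.
Size goes large, huge, tiny, small, medium, large → huge (repeats large → huge → tiny → small → medium).
Putting it together: {75/south/huge}.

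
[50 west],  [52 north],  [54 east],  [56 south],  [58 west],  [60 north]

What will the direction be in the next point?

east

For the direction, repeats west → north → east → south: west, north, east, south, west, north → east.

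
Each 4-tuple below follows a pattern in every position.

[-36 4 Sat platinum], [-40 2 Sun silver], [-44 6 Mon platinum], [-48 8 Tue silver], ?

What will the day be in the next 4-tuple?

Wed

For the first value, −4 each step: -36, -40, -44, -48 → -52.
Second value: each term is the sum of the two before it; 4, 2, 6, 8 → 14.
Day: runs through the weekdays Mon→Sun; Sat, Sun, Mon, Tue → Wed.
Metal — alternates platinum ↔ silver: platinum, silver, platinum, silver → platinum.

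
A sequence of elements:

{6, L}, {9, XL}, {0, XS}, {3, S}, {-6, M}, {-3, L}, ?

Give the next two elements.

{-12, XL}, {-9, XS}

First component: alternating steps +3, −9, +3, −9, …, so 6, 9, 0, 3, -6, -3 → -12 → -9.
Size: repeats L → XL → XS → S → M; L, XL, XS, S, M, L → XL → XS.
Putting the parts together: {-12, XL} and then {-9, XS}.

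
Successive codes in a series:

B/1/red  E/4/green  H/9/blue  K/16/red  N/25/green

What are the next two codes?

Letter: letters move forward 3 places in the alphabet, so B, E, H, K, N → Q → T.
For the second component, perfect squares: 1², 2², 3², …: 1, 4, 9, 16, 25 → 36 → 49.
Colour: repeats red → green → blue; red, green, blue, red, green → blue → red.
So the next two codes are Q/36/blue and T/49/red.

Q/36/blue, T/49/red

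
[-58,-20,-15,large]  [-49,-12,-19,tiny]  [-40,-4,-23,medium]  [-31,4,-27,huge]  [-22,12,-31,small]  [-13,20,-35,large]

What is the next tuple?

[-4,28,-39,tiny]

For the first component, +9 each step: -58, -49, -40, -31, -22, -13 → -4.
Second component: -20, -12, -4, 4, 12, 20 → 28 (+8 each step).
Third component: -15, -19, -23, -27, -31, -35 → -39 (−4 each step).
Size: repeats large → tiny → medium → huge → small, so large, tiny, medium, huge, small, large → tiny.
So the next tuple is [-4,28,-39,tiny].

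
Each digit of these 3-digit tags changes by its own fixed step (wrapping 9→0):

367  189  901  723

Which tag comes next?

First digit goes 3, 1, 9, 7 → 5 (−2 each step, mod 10).
Second digit — +2 each step, mod 10: 6, 8, 0, 2 → 4.
For the third digit, +2 each step, mod 10: 7, 9, 1, 3 → 5.
Putting it together: 545.

545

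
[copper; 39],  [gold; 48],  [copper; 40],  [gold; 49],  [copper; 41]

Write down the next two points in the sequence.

Metal: alternates copper ↔ gold; copper, gold, copper, gold, copper → gold → copper.
For the second slot, alternating steps +9, −8, +9, −8, …: 39, 48, 40, 49, 41 → 50 → 42.
Putting the parts together: [gold; 50] and then [copper; 42].

[gold; 50], [copper; 42]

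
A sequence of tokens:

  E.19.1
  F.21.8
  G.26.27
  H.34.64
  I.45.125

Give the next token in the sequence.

Letter: letters move forward 1 place in the alphabet; E, F, G, H, I → J.
For the second component, differences are 2, 5, 8, … (increasing by 3 each time): 19, 21, 26, 34, 45 → 59.
Third component: 1, 8, 27, 64, 125 → 216 (perfect cubes: 1³, 2³, 3³, …).
So the next token is J.59.216.

J.59.216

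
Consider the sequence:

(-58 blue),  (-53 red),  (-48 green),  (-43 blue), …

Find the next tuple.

First component goes -58, -53, -48, -43 → -38 (+5 each step).
Colour goes blue, red, green, blue → red (repeats blue → red → green).
Putting it together: (-38 red).

(-38 red)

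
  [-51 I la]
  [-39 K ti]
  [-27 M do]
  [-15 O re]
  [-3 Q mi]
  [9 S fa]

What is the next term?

First entry goes -51, -39, -27, -15, -3, 9 → 21 (+12 each step).
Letter — letters move forward 2 places in the alphabet: I, K, M, O, Q, S → U.
Note: runs through the solfège scale do→ti, so la, ti, do, re, mi, fa → sol.
Putting it together: [21 U sol].

[21 U sol]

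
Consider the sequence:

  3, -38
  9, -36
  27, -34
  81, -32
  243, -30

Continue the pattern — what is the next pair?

First value: ×3 each step, so 3, 9, 27, 81, 243 → 729.
Second value: -38, -36, -34, -32, -30 → -28 (+2 each step).
So the next pair is 729, -28.

729, -28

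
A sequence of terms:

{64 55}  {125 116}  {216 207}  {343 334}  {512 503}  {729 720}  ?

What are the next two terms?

First entry: 64, 125, 216, 343, 512, 729 → 1000 → 1331 (perfect cubes: 4³, 5³, 6³, …).
For the second entry, always 9 less than the first entry: 55, 116, 207, 334, 503, 720 → 991 → 1322.
So the next two terms are {1000 991} and {1331 1322}.

{1000 991}, {1331 1322}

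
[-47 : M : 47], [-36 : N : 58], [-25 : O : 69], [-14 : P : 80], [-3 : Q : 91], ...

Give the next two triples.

[8 : R : 102], [19 : S : 113]

First slot: +11 each step, so -47, -36, -25, -14, -3 → 8 → 19.
Letter — letters move forward 1 place in the alphabet: M, N, O, P, Q → R → S.
Third slot: +11 each step; 47, 58, 69, 80, 91 → 102 → 113.
So the next two triples are [8 : R : 102] and [19 : S : 113].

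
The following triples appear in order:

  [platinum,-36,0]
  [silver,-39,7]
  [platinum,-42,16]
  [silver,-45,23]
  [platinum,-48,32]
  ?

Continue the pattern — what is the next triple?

Metal: alternates platinum ↔ silver, so platinum, silver, platinum, silver, platinum → silver.
Second part: −3 each step; -36, -39, -42, -45, -48 → -51.
Third part: alternating steps +7, +9, +7, +9, …; 0, 7, 16, 23, 32 → 39.
So the next triple is [silver,-51,39].

[silver,-51,39]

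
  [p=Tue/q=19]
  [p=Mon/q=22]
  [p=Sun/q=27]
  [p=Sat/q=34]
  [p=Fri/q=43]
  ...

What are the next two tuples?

[p=Thu/q=54], [p=Wed/q=67]

For the p, runs backward through the weekdays Mon→Sun: Tue, Mon, Sun, Sat, Fri → Thu → Wed.
Q — differences are 3, 5, 7, … (increasing by 2 each time): 19, 22, 27, 34, 43 → 54 → 67.
Putting the parts together: [p=Thu/q=54] and then [p=Wed/q=67].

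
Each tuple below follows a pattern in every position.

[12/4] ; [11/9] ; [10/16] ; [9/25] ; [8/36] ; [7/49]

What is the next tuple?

[6/64]

First entry: 12, 11, 10, 9, 8, 7 → 6 (−1 each step).
Second entry: perfect squares: 2², 3², 4², …; 4, 9, 16, 25, 36, 49 → 64.
Combining the parts gives [6/64].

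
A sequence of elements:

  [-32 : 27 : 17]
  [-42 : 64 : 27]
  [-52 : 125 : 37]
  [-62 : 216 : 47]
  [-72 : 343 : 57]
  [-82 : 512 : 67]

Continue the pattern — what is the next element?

[-92 : 729 : 77]

First value: −10 each step; -32, -42, -52, -62, -72, -82 → -92.
For the second value, perfect cubes: 3³, 4³, 5³, …: 27, 64, 125, 216, 343, 512 → 729.
Third value goes 17, 27, 37, 47, 57, 67 → 77 (+10 each step).
Combining the parts gives [-92 : 729 : 77].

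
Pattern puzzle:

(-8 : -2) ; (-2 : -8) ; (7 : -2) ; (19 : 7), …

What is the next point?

First component: differences are 6, 9, 12, … (increasing by 3 each time), so -8, -2, 7, 19 → 34.
Second component: -2, -8, -2, 7 → 19 (always the previous value of the first component).
Putting it together: (34 : 19).

(34 : 19)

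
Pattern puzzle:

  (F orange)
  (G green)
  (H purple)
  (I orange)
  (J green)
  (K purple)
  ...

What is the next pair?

For the letter, letters move forward 1 place in the alphabet: F, G, H, I, J, K → L.
Colour: repeats orange → green → purple, so orange, green, purple, orange, green, purple → orange.
So the next pair is (L orange).

(L orange)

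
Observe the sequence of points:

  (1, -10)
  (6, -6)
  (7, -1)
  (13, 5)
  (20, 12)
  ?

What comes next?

(33, 20)

First part goes 1, 6, 7, 13, 20 → 33 (each term is the sum of the two before it).
Second part: differences are 4, 5, 6, … (increasing by 1 each time); -10, -6, -1, 5, 12 → 20.
So the next point is (33, 20).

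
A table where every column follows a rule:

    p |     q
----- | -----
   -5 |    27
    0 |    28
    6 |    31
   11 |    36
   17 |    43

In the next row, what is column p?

22

Column p: alternating steps +5, +6, +5, +6, …, so -5, 0, 6, 11, 17 → 22.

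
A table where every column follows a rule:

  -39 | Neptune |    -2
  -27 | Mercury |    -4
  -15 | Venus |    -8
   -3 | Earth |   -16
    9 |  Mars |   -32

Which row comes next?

For the first component, +12 each step: -39, -27, -15, -3, 9 → 21.
Planet: runs through the planets Mercury→Neptune, so Neptune, Mercury, Venus, Earth, Mars → Jupiter.
For the third component, ×2 each step: -2, -4, -8, -16, -32 → -64.
So the next row is 21  Jupiter  -64.

21  Jupiter  -64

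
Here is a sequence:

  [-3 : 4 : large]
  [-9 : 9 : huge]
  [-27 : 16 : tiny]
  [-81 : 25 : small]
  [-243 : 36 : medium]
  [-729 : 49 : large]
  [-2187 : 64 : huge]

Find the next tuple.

[-6561 : 81 : tiny]

First component goes -3, -9, -27, -81, -243, -729, -2187 → -6561 (×3 each step).
Second component — perfect squares: 2², 3², 4², …: 4, 9, 16, 25, 36, 49, 64 → 81.
Size: repeats large → huge → tiny → small → medium, so large, huge, tiny, small, medium, large, huge → tiny.
So the next tuple is [-6561 : 81 : tiny].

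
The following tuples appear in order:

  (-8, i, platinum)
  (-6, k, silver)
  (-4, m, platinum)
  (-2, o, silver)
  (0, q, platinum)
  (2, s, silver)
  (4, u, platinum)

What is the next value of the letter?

Letter — letters move forward 2 places in the alphabet: i, k, m, o, q, s, u → w.

w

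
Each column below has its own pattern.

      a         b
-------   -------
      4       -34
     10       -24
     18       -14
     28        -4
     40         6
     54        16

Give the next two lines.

70  26; 88  36

Column a: 4, 10, 18, 28, 40, 54 → 70 → 88 (differences are 6, 8, 10, … (increasing by 2 each time)).
Column b: +10 each step, so -34, -24, -14, -4, 6, 16 → 26 → 36.
So the next two lines are 70  26 and 88  36.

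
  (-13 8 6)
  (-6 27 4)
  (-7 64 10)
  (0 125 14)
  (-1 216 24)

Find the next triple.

(6 343 38)

For the first entry, alternating steps +7, −1, +7, −1, …: -13, -6, -7, 0, -1 → 6.
Second entry: perfect cubes: 2³, 3³, 4³, …; 8, 27, 64, 125, 216 → 343.
Third entry — each term is the sum of the two before it: 6, 4, 10, 14, 24 → 38.
Combining the parts gives (6 343 38).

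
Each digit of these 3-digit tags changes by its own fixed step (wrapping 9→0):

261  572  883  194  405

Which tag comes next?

716

For the first digit, +3 each step, mod 10: 2, 5, 8, 1, 4 → 7.
Second digit: 6, 7, 8, 9, 0 → 1 (+1 each step, mod 10).
Third digit: +1 each step, mod 10; 1, 2, 3, 4, 5 → 6.
Putting it together: 716.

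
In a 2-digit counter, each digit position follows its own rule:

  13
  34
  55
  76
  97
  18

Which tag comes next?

39

First digit goes 1, 3, 5, 7, 9, 1 → 3 (+2 each step, mod 10).
For the second digit, +1 each step, mod 10: 3, 4, 5, 6, 7, 8 → 9.
Putting it together: 39.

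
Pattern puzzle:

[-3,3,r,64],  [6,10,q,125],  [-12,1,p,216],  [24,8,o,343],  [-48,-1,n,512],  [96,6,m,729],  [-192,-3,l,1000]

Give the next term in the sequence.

[384,4,k,1331]

First slot — ×(-2) each step: -3, 6, -12, 24, -48, 96, -192 → 384.
Second slot goes 3, 10, 1, 8, -1, 6, -3 → 4 (alternating steps +7, −9, +7, −9, …).
Letter: r, q, p, o, n, m, l → k (letters move back 1 place in the alphabet).
Fourth slot: 64, 125, 216, 343, 512, 729, 1000 → 1331 (perfect cubes: 4³, 5³, 6³, …).
Combining the parts gives [384,4,k,1331].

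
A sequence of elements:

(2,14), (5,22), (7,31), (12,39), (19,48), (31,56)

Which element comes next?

(50,65)

First component — each term is the sum of the two before it: 2, 5, 7, 12, 19, 31 → 50.
Second component — alternating steps +8, +9, +8, +9, …: 14, 22, 31, 39, 48, 56 → 65.
Putting it together: (50,65).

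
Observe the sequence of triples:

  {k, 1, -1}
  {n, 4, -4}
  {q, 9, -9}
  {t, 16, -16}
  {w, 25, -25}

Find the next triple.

Letter: letters move forward 3 places in the alphabet; k, n, q, t, w → z.
Second entry: perfect squares: 1², 2², 3², …, so 1, 4, 9, 16, 25 → 36.
Third entry: -1, -4, -9, -16, -25 → -36 (always the negative of the second entry).
Putting it together: {z, 36, -36}.

{z, 36, -36}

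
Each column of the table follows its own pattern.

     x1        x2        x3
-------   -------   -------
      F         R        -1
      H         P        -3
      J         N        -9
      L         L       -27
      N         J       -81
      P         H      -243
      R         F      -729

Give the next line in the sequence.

T  D  -2187

Column x1: F, H, J, L, N, P, R → T (letters move forward 2 places in the alphabet).
Column x2: letters move back 2 places in the alphabet; R, P, N, L, J, H, F → D.
For the column x3, ×3 each step: -1, -3, -9, -27, -81, -243, -729 → -2187.
So the next line is T  D  -2187.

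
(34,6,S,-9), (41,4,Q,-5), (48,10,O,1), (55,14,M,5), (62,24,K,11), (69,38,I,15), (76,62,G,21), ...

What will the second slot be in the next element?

Second slot: each term is the sum of the two before it, so 6, 4, 10, 14, 24, 38, 62 → 100.

100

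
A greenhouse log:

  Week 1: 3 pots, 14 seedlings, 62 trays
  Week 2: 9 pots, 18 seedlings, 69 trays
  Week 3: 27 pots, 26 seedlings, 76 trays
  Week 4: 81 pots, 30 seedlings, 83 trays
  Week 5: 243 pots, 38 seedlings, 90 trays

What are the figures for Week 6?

729 pots, 42 seedlings, 97 trays

Pots goes 3, 9, 27, 81, 243 → 729 (×3 each step).
Seedlings: 14, 18, 26, 30, 38 → 42 (alternating steps +4, +8, +4, +8, …).
Trays: +7 each step; 62, 69, 76, 83, 90 → 97.
Combining the parts gives 729 pots, 42 seedlings, 97 trays.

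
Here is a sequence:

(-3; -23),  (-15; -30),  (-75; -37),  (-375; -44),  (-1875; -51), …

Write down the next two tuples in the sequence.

First component goes -3, -15, -75, -375, -1875 → -9375 → -46875 (×5 each step).
Second component goes -23, -30, -37, -44, -51 → -58 → -65 (−7 each step).
So the next two tuples are (-9375; -58) and (-46875; -65).

(-9375; -58), (-46875; -65)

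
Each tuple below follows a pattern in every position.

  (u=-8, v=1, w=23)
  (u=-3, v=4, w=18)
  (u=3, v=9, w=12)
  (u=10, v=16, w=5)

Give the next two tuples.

(u=18, v=25, w=-3), (u=27, v=36, w=-12)

U: -8, -3, 3, 10 → 18 → 27 (differences are 5, 6, 7, … (increasing by 1 each time)).
V — perfect squares: 1², 2², 3², …: 1, 4, 9, 16 → 25 → 36.
W: 23, 18, 12, 5 → -3 → -12 (together with the u always sums to 15).
Putting the parts together: (u=18, v=25, w=-3) and then (u=27, v=36, w=-12).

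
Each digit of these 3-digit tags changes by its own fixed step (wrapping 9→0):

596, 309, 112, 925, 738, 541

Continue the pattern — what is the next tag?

354

For the first digit, −2 each step, mod 10: 5, 3, 1, 9, 7, 5 → 3.
Second digit: +1 each step, mod 10, so 9, 0, 1, 2, 3, 4 → 5.
Third digit goes 6, 9, 2, 5, 8, 1 → 4 (+3 each step, mod 10).
Combining the parts gives 354.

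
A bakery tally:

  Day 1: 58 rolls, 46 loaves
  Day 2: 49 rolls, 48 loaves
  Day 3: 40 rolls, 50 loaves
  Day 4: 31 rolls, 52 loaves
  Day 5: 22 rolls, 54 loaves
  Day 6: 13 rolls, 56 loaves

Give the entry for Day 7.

Rolls — −9 each step: 58, 49, 40, 31, 22, 13 → 4.
Loaves: +2 each step, so 46, 48, 50, 52, 54, 56 → 58.
So the next record is 4 rolls, 58 loaves.

4 rolls, 58 loaves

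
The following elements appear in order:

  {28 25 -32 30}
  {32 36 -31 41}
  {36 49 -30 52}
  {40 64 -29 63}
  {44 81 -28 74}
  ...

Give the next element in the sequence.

First value: 28, 32, 36, 40, 44 → 48 (+4 each step).
For the second value, perfect squares: 5², 6², 7², …: 25, 36, 49, 64, 81 → 100.
Third value: +1 each step, so -32, -31, -30, -29, -28 → -27.
Fourth value goes 30, 41, 52, 63, 74 → 85 (+11 each step).
So the next element is {48 100 -27 85}.

{48 100 -27 85}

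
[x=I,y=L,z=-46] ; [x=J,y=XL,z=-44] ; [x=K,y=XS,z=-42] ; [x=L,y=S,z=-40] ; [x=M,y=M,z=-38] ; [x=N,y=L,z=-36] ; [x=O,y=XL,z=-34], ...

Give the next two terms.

[x=P,y=XS,z=-32], [x=Q,y=S,z=-30]

X — letters move forward 1 place in the alphabet: I, J, K, L, M, N, O → P → Q.
Y: repeats L → XL → XS → S → M; L, XL, XS, S, M, L, XL → XS → S.
Z — +2 each step: -46, -44, -42, -40, -38, -36, -34 → -32 → -30.
So the next two terms are [x=P,y=XS,z=-32] and [x=Q,y=S,z=-30].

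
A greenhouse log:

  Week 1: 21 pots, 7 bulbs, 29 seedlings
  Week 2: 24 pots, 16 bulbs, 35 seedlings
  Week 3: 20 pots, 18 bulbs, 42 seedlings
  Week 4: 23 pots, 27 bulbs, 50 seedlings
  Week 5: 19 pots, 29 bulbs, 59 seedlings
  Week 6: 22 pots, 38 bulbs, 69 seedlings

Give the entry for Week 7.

18 pots, 40 bulbs, 80 seedlings

Pots — alternating steps +3, −4, +3, −4, …: 21, 24, 20, 23, 19, 22 → 18.
Bulbs: alternating steps +9, +2, +9, +2, …, so 7, 16, 18, 27, 29, 38 → 40.
Seedlings: 29, 35, 42, 50, 59, 69 → 80 (differences are 6, 7, 8, … (increasing by 1 each time)).
So the next row is 18 pots, 40 bulbs, 80 seedlings.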